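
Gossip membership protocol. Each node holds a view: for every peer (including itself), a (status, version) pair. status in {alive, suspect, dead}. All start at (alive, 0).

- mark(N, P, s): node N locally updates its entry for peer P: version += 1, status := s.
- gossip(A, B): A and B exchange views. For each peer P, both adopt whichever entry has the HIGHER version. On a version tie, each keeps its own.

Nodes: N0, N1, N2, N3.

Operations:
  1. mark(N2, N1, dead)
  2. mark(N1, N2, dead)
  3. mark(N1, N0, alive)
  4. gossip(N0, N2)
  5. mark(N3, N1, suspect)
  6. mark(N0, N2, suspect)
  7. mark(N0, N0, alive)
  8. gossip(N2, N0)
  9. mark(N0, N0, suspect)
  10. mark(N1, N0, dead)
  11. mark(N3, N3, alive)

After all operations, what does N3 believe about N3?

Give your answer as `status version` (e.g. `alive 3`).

Answer: alive 1

Derivation:
Op 1: N2 marks N1=dead -> (dead,v1)
Op 2: N1 marks N2=dead -> (dead,v1)
Op 3: N1 marks N0=alive -> (alive,v1)
Op 4: gossip N0<->N2 -> N0.N0=(alive,v0) N0.N1=(dead,v1) N0.N2=(alive,v0) N0.N3=(alive,v0) | N2.N0=(alive,v0) N2.N1=(dead,v1) N2.N2=(alive,v0) N2.N3=(alive,v0)
Op 5: N3 marks N1=suspect -> (suspect,v1)
Op 6: N0 marks N2=suspect -> (suspect,v1)
Op 7: N0 marks N0=alive -> (alive,v1)
Op 8: gossip N2<->N0 -> N2.N0=(alive,v1) N2.N1=(dead,v1) N2.N2=(suspect,v1) N2.N3=(alive,v0) | N0.N0=(alive,v1) N0.N1=(dead,v1) N0.N2=(suspect,v1) N0.N3=(alive,v0)
Op 9: N0 marks N0=suspect -> (suspect,v2)
Op 10: N1 marks N0=dead -> (dead,v2)
Op 11: N3 marks N3=alive -> (alive,v1)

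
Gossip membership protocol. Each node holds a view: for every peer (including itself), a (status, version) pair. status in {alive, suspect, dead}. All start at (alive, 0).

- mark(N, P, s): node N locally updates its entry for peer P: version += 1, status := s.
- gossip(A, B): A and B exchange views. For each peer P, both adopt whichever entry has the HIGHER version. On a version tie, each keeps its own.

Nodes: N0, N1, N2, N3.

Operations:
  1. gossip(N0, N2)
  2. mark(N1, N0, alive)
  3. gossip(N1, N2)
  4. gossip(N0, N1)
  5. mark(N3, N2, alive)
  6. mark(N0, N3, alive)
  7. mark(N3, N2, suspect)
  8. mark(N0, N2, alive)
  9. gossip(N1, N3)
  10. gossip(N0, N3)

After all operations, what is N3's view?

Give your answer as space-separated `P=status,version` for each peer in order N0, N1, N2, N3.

Op 1: gossip N0<->N2 -> N0.N0=(alive,v0) N0.N1=(alive,v0) N0.N2=(alive,v0) N0.N3=(alive,v0) | N2.N0=(alive,v0) N2.N1=(alive,v0) N2.N2=(alive,v0) N2.N3=(alive,v0)
Op 2: N1 marks N0=alive -> (alive,v1)
Op 3: gossip N1<->N2 -> N1.N0=(alive,v1) N1.N1=(alive,v0) N1.N2=(alive,v0) N1.N3=(alive,v0) | N2.N0=(alive,v1) N2.N1=(alive,v0) N2.N2=(alive,v0) N2.N3=(alive,v0)
Op 4: gossip N0<->N1 -> N0.N0=(alive,v1) N0.N1=(alive,v0) N0.N2=(alive,v0) N0.N3=(alive,v0) | N1.N0=(alive,v1) N1.N1=(alive,v0) N1.N2=(alive,v0) N1.N3=(alive,v0)
Op 5: N3 marks N2=alive -> (alive,v1)
Op 6: N0 marks N3=alive -> (alive,v1)
Op 7: N3 marks N2=suspect -> (suspect,v2)
Op 8: N0 marks N2=alive -> (alive,v1)
Op 9: gossip N1<->N3 -> N1.N0=(alive,v1) N1.N1=(alive,v0) N1.N2=(suspect,v2) N1.N3=(alive,v0) | N3.N0=(alive,v1) N3.N1=(alive,v0) N3.N2=(suspect,v2) N3.N3=(alive,v0)
Op 10: gossip N0<->N3 -> N0.N0=(alive,v1) N0.N1=(alive,v0) N0.N2=(suspect,v2) N0.N3=(alive,v1) | N3.N0=(alive,v1) N3.N1=(alive,v0) N3.N2=(suspect,v2) N3.N3=(alive,v1)

Answer: N0=alive,1 N1=alive,0 N2=suspect,2 N3=alive,1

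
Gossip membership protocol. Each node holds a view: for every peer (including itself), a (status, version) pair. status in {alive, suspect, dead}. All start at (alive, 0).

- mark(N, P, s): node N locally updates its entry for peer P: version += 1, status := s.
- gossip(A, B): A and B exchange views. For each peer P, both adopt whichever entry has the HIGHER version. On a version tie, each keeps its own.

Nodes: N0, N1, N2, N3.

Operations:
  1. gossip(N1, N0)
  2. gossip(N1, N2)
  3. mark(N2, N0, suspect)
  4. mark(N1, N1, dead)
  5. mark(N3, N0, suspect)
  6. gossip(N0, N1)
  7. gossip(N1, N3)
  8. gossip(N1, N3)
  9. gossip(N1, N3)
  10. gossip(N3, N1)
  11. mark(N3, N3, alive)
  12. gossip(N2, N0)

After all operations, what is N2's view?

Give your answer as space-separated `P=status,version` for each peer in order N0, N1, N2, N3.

Answer: N0=suspect,1 N1=dead,1 N2=alive,0 N3=alive,0

Derivation:
Op 1: gossip N1<->N0 -> N1.N0=(alive,v0) N1.N1=(alive,v0) N1.N2=(alive,v0) N1.N3=(alive,v0) | N0.N0=(alive,v0) N0.N1=(alive,v0) N0.N2=(alive,v0) N0.N3=(alive,v0)
Op 2: gossip N1<->N2 -> N1.N0=(alive,v0) N1.N1=(alive,v0) N1.N2=(alive,v0) N1.N3=(alive,v0) | N2.N0=(alive,v0) N2.N1=(alive,v0) N2.N2=(alive,v0) N2.N3=(alive,v0)
Op 3: N2 marks N0=suspect -> (suspect,v1)
Op 4: N1 marks N1=dead -> (dead,v1)
Op 5: N3 marks N0=suspect -> (suspect,v1)
Op 6: gossip N0<->N1 -> N0.N0=(alive,v0) N0.N1=(dead,v1) N0.N2=(alive,v0) N0.N3=(alive,v0) | N1.N0=(alive,v0) N1.N1=(dead,v1) N1.N2=(alive,v0) N1.N3=(alive,v0)
Op 7: gossip N1<->N3 -> N1.N0=(suspect,v1) N1.N1=(dead,v1) N1.N2=(alive,v0) N1.N3=(alive,v0) | N3.N0=(suspect,v1) N3.N1=(dead,v1) N3.N2=(alive,v0) N3.N3=(alive,v0)
Op 8: gossip N1<->N3 -> N1.N0=(suspect,v1) N1.N1=(dead,v1) N1.N2=(alive,v0) N1.N3=(alive,v0) | N3.N0=(suspect,v1) N3.N1=(dead,v1) N3.N2=(alive,v0) N3.N3=(alive,v0)
Op 9: gossip N1<->N3 -> N1.N0=(suspect,v1) N1.N1=(dead,v1) N1.N2=(alive,v0) N1.N3=(alive,v0) | N3.N0=(suspect,v1) N3.N1=(dead,v1) N3.N2=(alive,v0) N3.N3=(alive,v0)
Op 10: gossip N3<->N1 -> N3.N0=(suspect,v1) N3.N1=(dead,v1) N3.N2=(alive,v0) N3.N3=(alive,v0) | N1.N0=(suspect,v1) N1.N1=(dead,v1) N1.N2=(alive,v0) N1.N3=(alive,v0)
Op 11: N3 marks N3=alive -> (alive,v1)
Op 12: gossip N2<->N0 -> N2.N0=(suspect,v1) N2.N1=(dead,v1) N2.N2=(alive,v0) N2.N3=(alive,v0) | N0.N0=(suspect,v1) N0.N1=(dead,v1) N0.N2=(alive,v0) N0.N3=(alive,v0)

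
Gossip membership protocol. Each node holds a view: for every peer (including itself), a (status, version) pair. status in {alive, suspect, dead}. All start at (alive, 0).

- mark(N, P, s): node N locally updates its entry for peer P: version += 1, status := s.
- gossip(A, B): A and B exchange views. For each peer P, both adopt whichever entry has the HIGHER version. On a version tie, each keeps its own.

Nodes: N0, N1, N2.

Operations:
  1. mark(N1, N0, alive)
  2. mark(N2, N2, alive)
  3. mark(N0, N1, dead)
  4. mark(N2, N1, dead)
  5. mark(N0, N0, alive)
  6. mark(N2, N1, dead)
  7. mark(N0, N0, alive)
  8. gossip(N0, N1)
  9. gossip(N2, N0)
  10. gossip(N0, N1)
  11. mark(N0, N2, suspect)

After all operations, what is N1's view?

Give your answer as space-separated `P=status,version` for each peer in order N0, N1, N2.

Op 1: N1 marks N0=alive -> (alive,v1)
Op 2: N2 marks N2=alive -> (alive,v1)
Op 3: N0 marks N1=dead -> (dead,v1)
Op 4: N2 marks N1=dead -> (dead,v1)
Op 5: N0 marks N0=alive -> (alive,v1)
Op 6: N2 marks N1=dead -> (dead,v2)
Op 7: N0 marks N0=alive -> (alive,v2)
Op 8: gossip N0<->N1 -> N0.N0=(alive,v2) N0.N1=(dead,v1) N0.N2=(alive,v0) | N1.N0=(alive,v2) N1.N1=(dead,v1) N1.N2=(alive,v0)
Op 9: gossip N2<->N0 -> N2.N0=(alive,v2) N2.N1=(dead,v2) N2.N2=(alive,v1) | N0.N0=(alive,v2) N0.N1=(dead,v2) N0.N2=(alive,v1)
Op 10: gossip N0<->N1 -> N0.N0=(alive,v2) N0.N1=(dead,v2) N0.N2=(alive,v1) | N1.N0=(alive,v2) N1.N1=(dead,v2) N1.N2=(alive,v1)
Op 11: N0 marks N2=suspect -> (suspect,v2)

Answer: N0=alive,2 N1=dead,2 N2=alive,1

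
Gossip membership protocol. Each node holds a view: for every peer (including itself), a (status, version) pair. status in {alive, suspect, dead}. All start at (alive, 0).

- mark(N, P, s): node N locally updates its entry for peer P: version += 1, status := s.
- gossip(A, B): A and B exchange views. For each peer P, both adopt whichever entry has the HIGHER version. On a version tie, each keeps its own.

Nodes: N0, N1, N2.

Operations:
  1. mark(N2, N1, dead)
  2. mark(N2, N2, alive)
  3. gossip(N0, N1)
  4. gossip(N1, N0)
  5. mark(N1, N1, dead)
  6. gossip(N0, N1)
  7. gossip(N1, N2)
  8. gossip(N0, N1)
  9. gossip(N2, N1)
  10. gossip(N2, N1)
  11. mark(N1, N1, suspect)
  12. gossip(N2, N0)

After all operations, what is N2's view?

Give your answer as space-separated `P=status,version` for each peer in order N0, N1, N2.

Op 1: N2 marks N1=dead -> (dead,v1)
Op 2: N2 marks N2=alive -> (alive,v1)
Op 3: gossip N0<->N1 -> N0.N0=(alive,v0) N0.N1=(alive,v0) N0.N2=(alive,v0) | N1.N0=(alive,v0) N1.N1=(alive,v0) N1.N2=(alive,v0)
Op 4: gossip N1<->N0 -> N1.N0=(alive,v0) N1.N1=(alive,v0) N1.N2=(alive,v0) | N0.N0=(alive,v0) N0.N1=(alive,v0) N0.N2=(alive,v0)
Op 5: N1 marks N1=dead -> (dead,v1)
Op 6: gossip N0<->N1 -> N0.N0=(alive,v0) N0.N1=(dead,v1) N0.N2=(alive,v0) | N1.N0=(alive,v0) N1.N1=(dead,v1) N1.N2=(alive,v0)
Op 7: gossip N1<->N2 -> N1.N0=(alive,v0) N1.N1=(dead,v1) N1.N2=(alive,v1) | N2.N0=(alive,v0) N2.N1=(dead,v1) N2.N2=(alive,v1)
Op 8: gossip N0<->N1 -> N0.N0=(alive,v0) N0.N1=(dead,v1) N0.N2=(alive,v1) | N1.N0=(alive,v0) N1.N1=(dead,v1) N1.N2=(alive,v1)
Op 9: gossip N2<->N1 -> N2.N0=(alive,v0) N2.N1=(dead,v1) N2.N2=(alive,v1) | N1.N0=(alive,v0) N1.N1=(dead,v1) N1.N2=(alive,v1)
Op 10: gossip N2<->N1 -> N2.N0=(alive,v0) N2.N1=(dead,v1) N2.N2=(alive,v1) | N1.N0=(alive,v0) N1.N1=(dead,v1) N1.N2=(alive,v1)
Op 11: N1 marks N1=suspect -> (suspect,v2)
Op 12: gossip N2<->N0 -> N2.N0=(alive,v0) N2.N1=(dead,v1) N2.N2=(alive,v1) | N0.N0=(alive,v0) N0.N1=(dead,v1) N0.N2=(alive,v1)

Answer: N0=alive,0 N1=dead,1 N2=alive,1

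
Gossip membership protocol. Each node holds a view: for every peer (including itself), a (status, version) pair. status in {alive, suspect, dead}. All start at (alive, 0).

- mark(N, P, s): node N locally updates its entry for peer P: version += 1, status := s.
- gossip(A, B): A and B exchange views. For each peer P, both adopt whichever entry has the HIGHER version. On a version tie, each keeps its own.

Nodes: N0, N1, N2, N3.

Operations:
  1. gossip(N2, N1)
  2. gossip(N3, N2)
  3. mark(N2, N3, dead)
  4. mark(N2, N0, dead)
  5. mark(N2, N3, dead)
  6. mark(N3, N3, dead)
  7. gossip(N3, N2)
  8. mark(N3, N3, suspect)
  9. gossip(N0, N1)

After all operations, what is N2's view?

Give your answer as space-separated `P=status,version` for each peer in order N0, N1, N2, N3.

Op 1: gossip N2<->N1 -> N2.N0=(alive,v0) N2.N1=(alive,v0) N2.N2=(alive,v0) N2.N3=(alive,v0) | N1.N0=(alive,v0) N1.N1=(alive,v0) N1.N2=(alive,v0) N1.N3=(alive,v0)
Op 2: gossip N3<->N2 -> N3.N0=(alive,v0) N3.N1=(alive,v0) N3.N2=(alive,v0) N3.N3=(alive,v0) | N2.N0=(alive,v0) N2.N1=(alive,v0) N2.N2=(alive,v0) N2.N3=(alive,v0)
Op 3: N2 marks N3=dead -> (dead,v1)
Op 4: N2 marks N0=dead -> (dead,v1)
Op 5: N2 marks N3=dead -> (dead,v2)
Op 6: N3 marks N3=dead -> (dead,v1)
Op 7: gossip N3<->N2 -> N3.N0=(dead,v1) N3.N1=(alive,v0) N3.N2=(alive,v0) N3.N3=(dead,v2) | N2.N0=(dead,v1) N2.N1=(alive,v0) N2.N2=(alive,v0) N2.N3=(dead,v2)
Op 8: N3 marks N3=suspect -> (suspect,v3)
Op 9: gossip N0<->N1 -> N0.N0=(alive,v0) N0.N1=(alive,v0) N0.N2=(alive,v0) N0.N3=(alive,v0) | N1.N0=(alive,v0) N1.N1=(alive,v0) N1.N2=(alive,v0) N1.N3=(alive,v0)

Answer: N0=dead,1 N1=alive,0 N2=alive,0 N3=dead,2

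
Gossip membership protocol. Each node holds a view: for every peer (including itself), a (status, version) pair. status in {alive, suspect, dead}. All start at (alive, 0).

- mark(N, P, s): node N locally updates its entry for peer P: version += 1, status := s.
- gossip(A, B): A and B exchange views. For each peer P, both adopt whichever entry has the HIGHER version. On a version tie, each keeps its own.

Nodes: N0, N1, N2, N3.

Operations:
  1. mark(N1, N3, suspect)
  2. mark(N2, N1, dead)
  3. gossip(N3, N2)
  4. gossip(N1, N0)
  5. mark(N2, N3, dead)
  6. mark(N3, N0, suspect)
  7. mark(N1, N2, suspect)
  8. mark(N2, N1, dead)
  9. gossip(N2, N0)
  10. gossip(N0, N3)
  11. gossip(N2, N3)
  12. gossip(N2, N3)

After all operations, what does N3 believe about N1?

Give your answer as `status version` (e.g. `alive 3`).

Answer: dead 2

Derivation:
Op 1: N1 marks N3=suspect -> (suspect,v1)
Op 2: N2 marks N1=dead -> (dead,v1)
Op 3: gossip N3<->N2 -> N3.N0=(alive,v0) N3.N1=(dead,v1) N3.N2=(alive,v0) N3.N3=(alive,v0) | N2.N0=(alive,v0) N2.N1=(dead,v1) N2.N2=(alive,v0) N2.N3=(alive,v0)
Op 4: gossip N1<->N0 -> N1.N0=(alive,v0) N1.N1=(alive,v0) N1.N2=(alive,v0) N1.N3=(suspect,v1) | N0.N0=(alive,v0) N0.N1=(alive,v0) N0.N2=(alive,v0) N0.N3=(suspect,v1)
Op 5: N2 marks N3=dead -> (dead,v1)
Op 6: N3 marks N0=suspect -> (suspect,v1)
Op 7: N1 marks N2=suspect -> (suspect,v1)
Op 8: N2 marks N1=dead -> (dead,v2)
Op 9: gossip N2<->N0 -> N2.N0=(alive,v0) N2.N1=(dead,v2) N2.N2=(alive,v0) N2.N3=(dead,v1) | N0.N0=(alive,v0) N0.N1=(dead,v2) N0.N2=(alive,v0) N0.N3=(suspect,v1)
Op 10: gossip N0<->N3 -> N0.N0=(suspect,v1) N0.N1=(dead,v2) N0.N2=(alive,v0) N0.N3=(suspect,v1) | N3.N0=(suspect,v1) N3.N1=(dead,v2) N3.N2=(alive,v0) N3.N3=(suspect,v1)
Op 11: gossip N2<->N3 -> N2.N0=(suspect,v1) N2.N1=(dead,v2) N2.N2=(alive,v0) N2.N3=(dead,v1) | N3.N0=(suspect,v1) N3.N1=(dead,v2) N3.N2=(alive,v0) N3.N3=(suspect,v1)
Op 12: gossip N2<->N3 -> N2.N0=(suspect,v1) N2.N1=(dead,v2) N2.N2=(alive,v0) N2.N3=(dead,v1) | N3.N0=(suspect,v1) N3.N1=(dead,v2) N3.N2=(alive,v0) N3.N3=(suspect,v1)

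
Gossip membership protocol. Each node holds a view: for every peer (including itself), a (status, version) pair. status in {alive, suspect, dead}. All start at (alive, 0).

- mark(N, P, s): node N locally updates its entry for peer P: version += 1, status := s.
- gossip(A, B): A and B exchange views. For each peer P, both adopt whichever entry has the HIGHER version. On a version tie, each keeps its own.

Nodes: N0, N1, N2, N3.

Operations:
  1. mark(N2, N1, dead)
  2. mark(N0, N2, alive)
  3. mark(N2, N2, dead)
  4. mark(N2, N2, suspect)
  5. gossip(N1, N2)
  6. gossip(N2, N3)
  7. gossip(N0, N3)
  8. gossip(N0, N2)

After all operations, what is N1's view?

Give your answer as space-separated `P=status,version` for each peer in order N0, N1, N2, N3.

Op 1: N2 marks N1=dead -> (dead,v1)
Op 2: N0 marks N2=alive -> (alive,v1)
Op 3: N2 marks N2=dead -> (dead,v1)
Op 4: N2 marks N2=suspect -> (suspect,v2)
Op 5: gossip N1<->N2 -> N1.N0=(alive,v0) N1.N1=(dead,v1) N1.N2=(suspect,v2) N1.N3=(alive,v0) | N2.N0=(alive,v0) N2.N1=(dead,v1) N2.N2=(suspect,v2) N2.N3=(alive,v0)
Op 6: gossip N2<->N3 -> N2.N0=(alive,v0) N2.N1=(dead,v1) N2.N2=(suspect,v2) N2.N3=(alive,v0) | N3.N0=(alive,v0) N3.N1=(dead,v1) N3.N2=(suspect,v2) N3.N3=(alive,v0)
Op 7: gossip N0<->N3 -> N0.N0=(alive,v0) N0.N1=(dead,v1) N0.N2=(suspect,v2) N0.N3=(alive,v0) | N3.N0=(alive,v0) N3.N1=(dead,v1) N3.N2=(suspect,v2) N3.N3=(alive,v0)
Op 8: gossip N0<->N2 -> N0.N0=(alive,v0) N0.N1=(dead,v1) N0.N2=(suspect,v2) N0.N3=(alive,v0) | N2.N0=(alive,v0) N2.N1=(dead,v1) N2.N2=(suspect,v2) N2.N3=(alive,v0)

Answer: N0=alive,0 N1=dead,1 N2=suspect,2 N3=alive,0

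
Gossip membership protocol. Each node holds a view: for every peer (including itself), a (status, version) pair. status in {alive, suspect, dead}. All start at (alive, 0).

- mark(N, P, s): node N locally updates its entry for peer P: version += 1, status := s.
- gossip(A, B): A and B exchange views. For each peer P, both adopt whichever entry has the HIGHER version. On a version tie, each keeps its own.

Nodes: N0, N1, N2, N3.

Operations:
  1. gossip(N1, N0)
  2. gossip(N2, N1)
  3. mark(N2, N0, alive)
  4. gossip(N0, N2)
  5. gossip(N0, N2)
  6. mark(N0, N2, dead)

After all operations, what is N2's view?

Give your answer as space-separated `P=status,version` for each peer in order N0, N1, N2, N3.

Answer: N0=alive,1 N1=alive,0 N2=alive,0 N3=alive,0

Derivation:
Op 1: gossip N1<->N0 -> N1.N0=(alive,v0) N1.N1=(alive,v0) N1.N2=(alive,v0) N1.N3=(alive,v0) | N0.N0=(alive,v0) N0.N1=(alive,v0) N0.N2=(alive,v0) N0.N3=(alive,v0)
Op 2: gossip N2<->N1 -> N2.N0=(alive,v0) N2.N1=(alive,v0) N2.N2=(alive,v0) N2.N3=(alive,v0) | N1.N0=(alive,v0) N1.N1=(alive,v0) N1.N2=(alive,v0) N1.N3=(alive,v0)
Op 3: N2 marks N0=alive -> (alive,v1)
Op 4: gossip N0<->N2 -> N0.N0=(alive,v1) N0.N1=(alive,v0) N0.N2=(alive,v0) N0.N3=(alive,v0) | N2.N0=(alive,v1) N2.N1=(alive,v0) N2.N2=(alive,v0) N2.N3=(alive,v0)
Op 5: gossip N0<->N2 -> N0.N0=(alive,v1) N0.N1=(alive,v0) N0.N2=(alive,v0) N0.N3=(alive,v0) | N2.N0=(alive,v1) N2.N1=(alive,v0) N2.N2=(alive,v0) N2.N3=(alive,v0)
Op 6: N0 marks N2=dead -> (dead,v1)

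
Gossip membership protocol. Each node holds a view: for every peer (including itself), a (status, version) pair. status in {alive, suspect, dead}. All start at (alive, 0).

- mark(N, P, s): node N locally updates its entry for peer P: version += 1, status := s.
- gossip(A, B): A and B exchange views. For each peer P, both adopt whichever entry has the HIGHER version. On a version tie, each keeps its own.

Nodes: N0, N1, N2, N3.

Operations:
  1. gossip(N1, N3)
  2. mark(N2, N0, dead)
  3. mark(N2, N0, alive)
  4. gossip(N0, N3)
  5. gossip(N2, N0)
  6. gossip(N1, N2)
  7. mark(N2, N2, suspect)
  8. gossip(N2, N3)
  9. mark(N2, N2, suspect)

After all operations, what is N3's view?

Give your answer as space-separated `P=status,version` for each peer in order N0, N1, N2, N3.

Op 1: gossip N1<->N3 -> N1.N0=(alive,v0) N1.N1=(alive,v0) N1.N2=(alive,v0) N1.N3=(alive,v0) | N3.N0=(alive,v0) N3.N1=(alive,v0) N3.N2=(alive,v0) N3.N3=(alive,v0)
Op 2: N2 marks N0=dead -> (dead,v1)
Op 3: N2 marks N0=alive -> (alive,v2)
Op 4: gossip N0<->N3 -> N0.N0=(alive,v0) N0.N1=(alive,v0) N0.N2=(alive,v0) N0.N3=(alive,v0) | N3.N0=(alive,v0) N3.N1=(alive,v0) N3.N2=(alive,v0) N3.N3=(alive,v0)
Op 5: gossip N2<->N0 -> N2.N0=(alive,v2) N2.N1=(alive,v0) N2.N2=(alive,v0) N2.N3=(alive,v0) | N0.N0=(alive,v2) N0.N1=(alive,v0) N0.N2=(alive,v0) N0.N3=(alive,v0)
Op 6: gossip N1<->N2 -> N1.N0=(alive,v2) N1.N1=(alive,v0) N1.N2=(alive,v0) N1.N3=(alive,v0) | N2.N0=(alive,v2) N2.N1=(alive,v0) N2.N2=(alive,v0) N2.N3=(alive,v0)
Op 7: N2 marks N2=suspect -> (suspect,v1)
Op 8: gossip N2<->N3 -> N2.N0=(alive,v2) N2.N1=(alive,v0) N2.N2=(suspect,v1) N2.N3=(alive,v0) | N3.N0=(alive,v2) N3.N1=(alive,v0) N3.N2=(suspect,v1) N3.N3=(alive,v0)
Op 9: N2 marks N2=suspect -> (suspect,v2)

Answer: N0=alive,2 N1=alive,0 N2=suspect,1 N3=alive,0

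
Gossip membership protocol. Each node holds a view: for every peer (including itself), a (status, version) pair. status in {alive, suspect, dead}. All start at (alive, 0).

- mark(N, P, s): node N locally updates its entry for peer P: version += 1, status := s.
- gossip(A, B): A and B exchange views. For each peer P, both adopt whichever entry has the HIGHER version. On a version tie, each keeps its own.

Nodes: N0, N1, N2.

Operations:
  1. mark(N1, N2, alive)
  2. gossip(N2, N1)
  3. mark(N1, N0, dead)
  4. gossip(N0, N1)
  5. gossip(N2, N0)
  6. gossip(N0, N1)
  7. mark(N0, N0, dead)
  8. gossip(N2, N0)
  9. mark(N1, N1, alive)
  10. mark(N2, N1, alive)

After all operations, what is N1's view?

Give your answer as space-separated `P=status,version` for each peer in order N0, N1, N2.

Answer: N0=dead,1 N1=alive,1 N2=alive,1

Derivation:
Op 1: N1 marks N2=alive -> (alive,v1)
Op 2: gossip N2<->N1 -> N2.N0=(alive,v0) N2.N1=(alive,v0) N2.N2=(alive,v1) | N1.N0=(alive,v0) N1.N1=(alive,v0) N1.N2=(alive,v1)
Op 3: N1 marks N0=dead -> (dead,v1)
Op 4: gossip N0<->N1 -> N0.N0=(dead,v1) N0.N1=(alive,v0) N0.N2=(alive,v1) | N1.N0=(dead,v1) N1.N1=(alive,v0) N1.N2=(alive,v1)
Op 5: gossip N2<->N0 -> N2.N0=(dead,v1) N2.N1=(alive,v0) N2.N2=(alive,v1) | N0.N0=(dead,v1) N0.N1=(alive,v0) N0.N2=(alive,v1)
Op 6: gossip N0<->N1 -> N0.N0=(dead,v1) N0.N1=(alive,v0) N0.N2=(alive,v1) | N1.N0=(dead,v1) N1.N1=(alive,v0) N1.N2=(alive,v1)
Op 7: N0 marks N0=dead -> (dead,v2)
Op 8: gossip N2<->N0 -> N2.N0=(dead,v2) N2.N1=(alive,v0) N2.N2=(alive,v1) | N0.N0=(dead,v2) N0.N1=(alive,v0) N0.N2=(alive,v1)
Op 9: N1 marks N1=alive -> (alive,v1)
Op 10: N2 marks N1=alive -> (alive,v1)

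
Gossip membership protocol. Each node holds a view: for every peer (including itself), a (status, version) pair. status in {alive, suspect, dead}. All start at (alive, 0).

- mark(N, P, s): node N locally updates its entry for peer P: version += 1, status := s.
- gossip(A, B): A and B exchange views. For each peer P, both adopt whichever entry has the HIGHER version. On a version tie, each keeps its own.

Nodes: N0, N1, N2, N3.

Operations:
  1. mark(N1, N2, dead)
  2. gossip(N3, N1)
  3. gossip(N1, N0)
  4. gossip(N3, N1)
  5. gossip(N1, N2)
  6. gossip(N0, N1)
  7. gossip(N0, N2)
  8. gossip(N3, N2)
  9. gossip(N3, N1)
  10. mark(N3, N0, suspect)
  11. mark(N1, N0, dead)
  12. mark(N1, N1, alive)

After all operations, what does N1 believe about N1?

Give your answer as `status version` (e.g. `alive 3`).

Answer: alive 1

Derivation:
Op 1: N1 marks N2=dead -> (dead,v1)
Op 2: gossip N3<->N1 -> N3.N0=(alive,v0) N3.N1=(alive,v0) N3.N2=(dead,v1) N3.N3=(alive,v0) | N1.N0=(alive,v0) N1.N1=(alive,v0) N1.N2=(dead,v1) N1.N3=(alive,v0)
Op 3: gossip N1<->N0 -> N1.N0=(alive,v0) N1.N1=(alive,v0) N1.N2=(dead,v1) N1.N3=(alive,v0) | N0.N0=(alive,v0) N0.N1=(alive,v0) N0.N2=(dead,v1) N0.N3=(alive,v0)
Op 4: gossip N3<->N1 -> N3.N0=(alive,v0) N3.N1=(alive,v0) N3.N2=(dead,v1) N3.N3=(alive,v0) | N1.N0=(alive,v0) N1.N1=(alive,v0) N1.N2=(dead,v1) N1.N3=(alive,v0)
Op 5: gossip N1<->N2 -> N1.N0=(alive,v0) N1.N1=(alive,v0) N1.N2=(dead,v1) N1.N3=(alive,v0) | N2.N0=(alive,v0) N2.N1=(alive,v0) N2.N2=(dead,v1) N2.N3=(alive,v0)
Op 6: gossip N0<->N1 -> N0.N0=(alive,v0) N0.N1=(alive,v0) N0.N2=(dead,v1) N0.N3=(alive,v0) | N1.N0=(alive,v0) N1.N1=(alive,v0) N1.N2=(dead,v1) N1.N3=(alive,v0)
Op 7: gossip N0<->N2 -> N0.N0=(alive,v0) N0.N1=(alive,v0) N0.N2=(dead,v1) N0.N3=(alive,v0) | N2.N0=(alive,v0) N2.N1=(alive,v0) N2.N2=(dead,v1) N2.N3=(alive,v0)
Op 8: gossip N3<->N2 -> N3.N0=(alive,v0) N3.N1=(alive,v0) N3.N2=(dead,v1) N3.N3=(alive,v0) | N2.N0=(alive,v0) N2.N1=(alive,v0) N2.N2=(dead,v1) N2.N3=(alive,v0)
Op 9: gossip N3<->N1 -> N3.N0=(alive,v0) N3.N1=(alive,v0) N3.N2=(dead,v1) N3.N3=(alive,v0) | N1.N0=(alive,v0) N1.N1=(alive,v0) N1.N2=(dead,v1) N1.N3=(alive,v0)
Op 10: N3 marks N0=suspect -> (suspect,v1)
Op 11: N1 marks N0=dead -> (dead,v1)
Op 12: N1 marks N1=alive -> (alive,v1)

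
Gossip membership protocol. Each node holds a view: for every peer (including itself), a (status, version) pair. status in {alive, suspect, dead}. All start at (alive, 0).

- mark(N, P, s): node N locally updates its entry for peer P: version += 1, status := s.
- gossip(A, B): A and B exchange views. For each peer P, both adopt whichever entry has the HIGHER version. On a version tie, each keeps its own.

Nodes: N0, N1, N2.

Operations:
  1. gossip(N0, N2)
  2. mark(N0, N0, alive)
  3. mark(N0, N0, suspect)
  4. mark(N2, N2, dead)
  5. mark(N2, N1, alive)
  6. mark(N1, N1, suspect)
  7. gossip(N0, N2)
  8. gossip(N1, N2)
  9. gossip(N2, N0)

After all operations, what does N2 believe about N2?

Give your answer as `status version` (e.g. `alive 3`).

Answer: dead 1

Derivation:
Op 1: gossip N0<->N2 -> N0.N0=(alive,v0) N0.N1=(alive,v0) N0.N2=(alive,v0) | N2.N0=(alive,v0) N2.N1=(alive,v0) N2.N2=(alive,v0)
Op 2: N0 marks N0=alive -> (alive,v1)
Op 3: N0 marks N0=suspect -> (suspect,v2)
Op 4: N2 marks N2=dead -> (dead,v1)
Op 5: N2 marks N1=alive -> (alive,v1)
Op 6: N1 marks N1=suspect -> (suspect,v1)
Op 7: gossip N0<->N2 -> N0.N0=(suspect,v2) N0.N1=(alive,v1) N0.N2=(dead,v1) | N2.N0=(suspect,v2) N2.N1=(alive,v1) N2.N2=(dead,v1)
Op 8: gossip N1<->N2 -> N1.N0=(suspect,v2) N1.N1=(suspect,v1) N1.N2=(dead,v1) | N2.N0=(suspect,v2) N2.N1=(alive,v1) N2.N2=(dead,v1)
Op 9: gossip N2<->N0 -> N2.N0=(suspect,v2) N2.N1=(alive,v1) N2.N2=(dead,v1) | N0.N0=(suspect,v2) N0.N1=(alive,v1) N0.N2=(dead,v1)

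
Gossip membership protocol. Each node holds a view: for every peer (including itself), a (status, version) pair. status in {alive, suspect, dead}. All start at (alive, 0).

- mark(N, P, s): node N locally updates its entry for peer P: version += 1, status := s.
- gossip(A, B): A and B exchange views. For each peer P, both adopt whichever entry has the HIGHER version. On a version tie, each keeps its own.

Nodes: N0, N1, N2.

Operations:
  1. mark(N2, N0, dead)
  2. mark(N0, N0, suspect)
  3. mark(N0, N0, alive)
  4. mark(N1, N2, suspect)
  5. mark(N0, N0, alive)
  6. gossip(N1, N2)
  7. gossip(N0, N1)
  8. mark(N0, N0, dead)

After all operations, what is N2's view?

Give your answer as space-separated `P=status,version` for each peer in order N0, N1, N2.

Op 1: N2 marks N0=dead -> (dead,v1)
Op 2: N0 marks N0=suspect -> (suspect,v1)
Op 3: N0 marks N0=alive -> (alive,v2)
Op 4: N1 marks N2=suspect -> (suspect,v1)
Op 5: N0 marks N0=alive -> (alive,v3)
Op 6: gossip N1<->N2 -> N1.N0=(dead,v1) N1.N1=(alive,v0) N1.N2=(suspect,v1) | N2.N0=(dead,v1) N2.N1=(alive,v0) N2.N2=(suspect,v1)
Op 7: gossip N0<->N1 -> N0.N0=(alive,v3) N0.N1=(alive,v0) N0.N2=(suspect,v1) | N1.N0=(alive,v3) N1.N1=(alive,v0) N1.N2=(suspect,v1)
Op 8: N0 marks N0=dead -> (dead,v4)

Answer: N0=dead,1 N1=alive,0 N2=suspect,1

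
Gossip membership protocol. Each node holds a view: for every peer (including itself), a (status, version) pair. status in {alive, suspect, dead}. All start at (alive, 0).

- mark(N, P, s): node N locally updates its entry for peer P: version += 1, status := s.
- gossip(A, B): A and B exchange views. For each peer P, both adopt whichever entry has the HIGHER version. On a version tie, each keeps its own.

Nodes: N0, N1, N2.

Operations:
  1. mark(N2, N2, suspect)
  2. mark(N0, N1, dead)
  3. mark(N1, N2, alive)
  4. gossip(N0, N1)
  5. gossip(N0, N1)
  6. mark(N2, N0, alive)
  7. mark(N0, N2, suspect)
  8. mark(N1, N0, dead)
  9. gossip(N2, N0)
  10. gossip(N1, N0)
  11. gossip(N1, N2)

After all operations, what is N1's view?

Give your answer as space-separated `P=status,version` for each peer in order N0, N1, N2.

Answer: N0=dead,1 N1=dead,1 N2=suspect,2

Derivation:
Op 1: N2 marks N2=suspect -> (suspect,v1)
Op 2: N0 marks N1=dead -> (dead,v1)
Op 3: N1 marks N2=alive -> (alive,v1)
Op 4: gossip N0<->N1 -> N0.N0=(alive,v0) N0.N1=(dead,v1) N0.N2=(alive,v1) | N1.N0=(alive,v0) N1.N1=(dead,v1) N1.N2=(alive,v1)
Op 5: gossip N0<->N1 -> N0.N0=(alive,v0) N0.N1=(dead,v1) N0.N2=(alive,v1) | N1.N0=(alive,v0) N1.N1=(dead,v1) N1.N2=(alive,v1)
Op 6: N2 marks N0=alive -> (alive,v1)
Op 7: N0 marks N2=suspect -> (suspect,v2)
Op 8: N1 marks N0=dead -> (dead,v1)
Op 9: gossip N2<->N0 -> N2.N0=(alive,v1) N2.N1=(dead,v1) N2.N2=(suspect,v2) | N0.N0=(alive,v1) N0.N1=(dead,v1) N0.N2=(suspect,v2)
Op 10: gossip N1<->N0 -> N1.N0=(dead,v1) N1.N1=(dead,v1) N1.N2=(suspect,v2) | N0.N0=(alive,v1) N0.N1=(dead,v1) N0.N2=(suspect,v2)
Op 11: gossip N1<->N2 -> N1.N0=(dead,v1) N1.N1=(dead,v1) N1.N2=(suspect,v2) | N2.N0=(alive,v1) N2.N1=(dead,v1) N2.N2=(suspect,v2)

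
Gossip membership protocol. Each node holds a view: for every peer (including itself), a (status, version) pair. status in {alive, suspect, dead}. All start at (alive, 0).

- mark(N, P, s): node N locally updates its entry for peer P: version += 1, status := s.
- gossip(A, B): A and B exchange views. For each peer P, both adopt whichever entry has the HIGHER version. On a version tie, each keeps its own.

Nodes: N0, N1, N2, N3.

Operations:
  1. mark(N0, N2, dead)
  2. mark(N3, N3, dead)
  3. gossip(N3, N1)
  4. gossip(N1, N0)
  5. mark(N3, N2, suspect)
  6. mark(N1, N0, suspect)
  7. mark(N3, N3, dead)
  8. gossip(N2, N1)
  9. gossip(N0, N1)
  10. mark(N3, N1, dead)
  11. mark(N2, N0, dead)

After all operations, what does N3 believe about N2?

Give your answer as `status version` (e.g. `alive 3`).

Op 1: N0 marks N2=dead -> (dead,v1)
Op 2: N3 marks N3=dead -> (dead,v1)
Op 3: gossip N3<->N1 -> N3.N0=(alive,v0) N3.N1=(alive,v0) N3.N2=(alive,v0) N3.N3=(dead,v1) | N1.N0=(alive,v0) N1.N1=(alive,v0) N1.N2=(alive,v0) N1.N3=(dead,v1)
Op 4: gossip N1<->N0 -> N1.N0=(alive,v0) N1.N1=(alive,v0) N1.N2=(dead,v1) N1.N3=(dead,v1) | N0.N0=(alive,v0) N0.N1=(alive,v0) N0.N2=(dead,v1) N0.N3=(dead,v1)
Op 5: N3 marks N2=suspect -> (suspect,v1)
Op 6: N1 marks N0=suspect -> (suspect,v1)
Op 7: N3 marks N3=dead -> (dead,v2)
Op 8: gossip N2<->N1 -> N2.N0=(suspect,v1) N2.N1=(alive,v0) N2.N2=(dead,v1) N2.N3=(dead,v1) | N1.N0=(suspect,v1) N1.N1=(alive,v0) N1.N2=(dead,v1) N1.N3=(dead,v1)
Op 9: gossip N0<->N1 -> N0.N0=(suspect,v1) N0.N1=(alive,v0) N0.N2=(dead,v1) N0.N3=(dead,v1) | N1.N0=(suspect,v1) N1.N1=(alive,v0) N1.N2=(dead,v1) N1.N3=(dead,v1)
Op 10: N3 marks N1=dead -> (dead,v1)
Op 11: N2 marks N0=dead -> (dead,v2)

Answer: suspect 1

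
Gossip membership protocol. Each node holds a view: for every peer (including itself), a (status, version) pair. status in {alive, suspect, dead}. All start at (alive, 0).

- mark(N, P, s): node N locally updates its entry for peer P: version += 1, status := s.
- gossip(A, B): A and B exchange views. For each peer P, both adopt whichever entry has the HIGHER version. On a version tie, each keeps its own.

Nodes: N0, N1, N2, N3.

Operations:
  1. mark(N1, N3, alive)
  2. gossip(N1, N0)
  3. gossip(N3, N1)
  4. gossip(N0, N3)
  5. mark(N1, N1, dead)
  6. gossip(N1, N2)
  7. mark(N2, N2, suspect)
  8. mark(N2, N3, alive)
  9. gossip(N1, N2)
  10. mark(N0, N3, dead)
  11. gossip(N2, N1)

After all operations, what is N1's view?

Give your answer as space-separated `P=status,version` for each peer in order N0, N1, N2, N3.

Answer: N0=alive,0 N1=dead,1 N2=suspect,1 N3=alive,2

Derivation:
Op 1: N1 marks N3=alive -> (alive,v1)
Op 2: gossip N1<->N0 -> N1.N0=(alive,v0) N1.N1=(alive,v0) N1.N2=(alive,v0) N1.N3=(alive,v1) | N0.N0=(alive,v0) N0.N1=(alive,v0) N0.N2=(alive,v0) N0.N3=(alive,v1)
Op 3: gossip N3<->N1 -> N3.N0=(alive,v0) N3.N1=(alive,v0) N3.N2=(alive,v0) N3.N3=(alive,v1) | N1.N0=(alive,v0) N1.N1=(alive,v0) N1.N2=(alive,v0) N1.N3=(alive,v1)
Op 4: gossip N0<->N3 -> N0.N0=(alive,v0) N0.N1=(alive,v0) N0.N2=(alive,v0) N0.N3=(alive,v1) | N3.N0=(alive,v0) N3.N1=(alive,v0) N3.N2=(alive,v0) N3.N3=(alive,v1)
Op 5: N1 marks N1=dead -> (dead,v1)
Op 6: gossip N1<->N2 -> N1.N0=(alive,v0) N1.N1=(dead,v1) N1.N2=(alive,v0) N1.N3=(alive,v1) | N2.N0=(alive,v0) N2.N1=(dead,v1) N2.N2=(alive,v0) N2.N3=(alive,v1)
Op 7: N2 marks N2=suspect -> (suspect,v1)
Op 8: N2 marks N3=alive -> (alive,v2)
Op 9: gossip N1<->N2 -> N1.N0=(alive,v0) N1.N1=(dead,v1) N1.N2=(suspect,v1) N1.N3=(alive,v2) | N2.N0=(alive,v0) N2.N1=(dead,v1) N2.N2=(suspect,v1) N2.N3=(alive,v2)
Op 10: N0 marks N3=dead -> (dead,v2)
Op 11: gossip N2<->N1 -> N2.N0=(alive,v0) N2.N1=(dead,v1) N2.N2=(suspect,v1) N2.N3=(alive,v2) | N1.N0=(alive,v0) N1.N1=(dead,v1) N1.N2=(suspect,v1) N1.N3=(alive,v2)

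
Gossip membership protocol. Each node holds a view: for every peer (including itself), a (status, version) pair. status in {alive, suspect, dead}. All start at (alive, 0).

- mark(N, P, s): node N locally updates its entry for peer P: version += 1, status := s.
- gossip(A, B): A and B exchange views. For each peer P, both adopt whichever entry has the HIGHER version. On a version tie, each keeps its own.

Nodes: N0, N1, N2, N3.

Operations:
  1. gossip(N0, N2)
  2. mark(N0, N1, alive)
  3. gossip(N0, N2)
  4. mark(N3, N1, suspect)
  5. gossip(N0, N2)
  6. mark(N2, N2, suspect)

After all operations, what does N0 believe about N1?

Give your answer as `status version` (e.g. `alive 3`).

Op 1: gossip N0<->N2 -> N0.N0=(alive,v0) N0.N1=(alive,v0) N0.N2=(alive,v0) N0.N3=(alive,v0) | N2.N0=(alive,v0) N2.N1=(alive,v0) N2.N2=(alive,v0) N2.N3=(alive,v0)
Op 2: N0 marks N1=alive -> (alive,v1)
Op 3: gossip N0<->N2 -> N0.N0=(alive,v0) N0.N1=(alive,v1) N0.N2=(alive,v0) N0.N3=(alive,v0) | N2.N0=(alive,v0) N2.N1=(alive,v1) N2.N2=(alive,v0) N2.N3=(alive,v0)
Op 4: N3 marks N1=suspect -> (suspect,v1)
Op 5: gossip N0<->N2 -> N0.N0=(alive,v0) N0.N1=(alive,v1) N0.N2=(alive,v0) N0.N3=(alive,v0) | N2.N0=(alive,v0) N2.N1=(alive,v1) N2.N2=(alive,v0) N2.N3=(alive,v0)
Op 6: N2 marks N2=suspect -> (suspect,v1)

Answer: alive 1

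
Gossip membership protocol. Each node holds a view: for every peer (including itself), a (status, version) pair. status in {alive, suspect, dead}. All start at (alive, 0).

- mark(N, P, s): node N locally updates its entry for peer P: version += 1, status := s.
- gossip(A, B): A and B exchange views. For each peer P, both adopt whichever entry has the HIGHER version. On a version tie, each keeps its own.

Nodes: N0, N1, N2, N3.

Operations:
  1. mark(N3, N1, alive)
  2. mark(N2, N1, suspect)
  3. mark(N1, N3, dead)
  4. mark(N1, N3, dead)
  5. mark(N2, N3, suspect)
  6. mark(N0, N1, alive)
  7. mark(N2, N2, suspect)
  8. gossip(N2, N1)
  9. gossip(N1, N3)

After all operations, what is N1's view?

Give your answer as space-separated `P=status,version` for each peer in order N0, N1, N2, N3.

Op 1: N3 marks N1=alive -> (alive,v1)
Op 2: N2 marks N1=suspect -> (suspect,v1)
Op 3: N1 marks N3=dead -> (dead,v1)
Op 4: N1 marks N3=dead -> (dead,v2)
Op 5: N2 marks N3=suspect -> (suspect,v1)
Op 6: N0 marks N1=alive -> (alive,v1)
Op 7: N2 marks N2=suspect -> (suspect,v1)
Op 8: gossip N2<->N1 -> N2.N0=(alive,v0) N2.N1=(suspect,v1) N2.N2=(suspect,v1) N2.N3=(dead,v2) | N1.N0=(alive,v0) N1.N1=(suspect,v1) N1.N2=(suspect,v1) N1.N3=(dead,v2)
Op 9: gossip N1<->N3 -> N1.N0=(alive,v0) N1.N1=(suspect,v1) N1.N2=(suspect,v1) N1.N3=(dead,v2) | N3.N0=(alive,v0) N3.N1=(alive,v1) N3.N2=(suspect,v1) N3.N3=(dead,v2)

Answer: N0=alive,0 N1=suspect,1 N2=suspect,1 N3=dead,2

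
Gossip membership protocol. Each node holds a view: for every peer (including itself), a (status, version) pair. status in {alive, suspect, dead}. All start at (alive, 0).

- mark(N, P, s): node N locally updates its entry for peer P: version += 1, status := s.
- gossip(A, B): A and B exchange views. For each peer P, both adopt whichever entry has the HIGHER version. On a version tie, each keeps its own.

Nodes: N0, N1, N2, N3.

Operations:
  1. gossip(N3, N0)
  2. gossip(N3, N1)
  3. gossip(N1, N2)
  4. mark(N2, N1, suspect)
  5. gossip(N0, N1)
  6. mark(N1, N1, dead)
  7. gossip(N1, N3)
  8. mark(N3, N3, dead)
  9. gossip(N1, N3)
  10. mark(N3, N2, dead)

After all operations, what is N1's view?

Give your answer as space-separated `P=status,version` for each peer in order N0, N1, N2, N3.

Op 1: gossip N3<->N0 -> N3.N0=(alive,v0) N3.N1=(alive,v0) N3.N2=(alive,v0) N3.N3=(alive,v0) | N0.N0=(alive,v0) N0.N1=(alive,v0) N0.N2=(alive,v0) N0.N3=(alive,v0)
Op 2: gossip N3<->N1 -> N3.N0=(alive,v0) N3.N1=(alive,v0) N3.N2=(alive,v0) N3.N3=(alive,v0) | N1.N0=(alive,v0) N1.N1=(alive,v0) N1.N2=(alive,v0) N1.N3=(alive,v0)
Op 3: gossip N1<->N2 -> N1.N0=(alive,v0) N1.N1=(alive,v0) N1.N2=(alive,v0) N1.N3=(alive,v0) | N2.N0=(alive,v0) N2.N1=(alive,v0) N2.N2=(alive,v0) N2.N3=(alive,v0)
Op 4: N2 marks N1=suspect -> (suspect,v1)
Op 5: gossip N0<->N1 -> N0.N0=(alive,v0) N0.N1=(alive,v0) N0.N2=(alive,v0) N0.N3=(alive,v0) | N1.N0=(alive,v0) N1.N1=(alive,v0) N1.N2=(alive,v0) N1.N3=(alive,v0)
Op 6: N1 marks N1=dead -> (dead,v1)
Op 7: gossip N1<->N3 -> N1.N0=(alive,v0) N1.N1=(dead,v1) N1.N2=(alive,v0) N1.N3=(alive,v0) | N3.N0=(alive,v0) N3.N1=(dead,v1) N3.N2=(alive,v0) N3.N3=(alive,v0)
Op 8: N3 marks N3=dead -> (dead,v1)
Op 9: gossip N1<->N3 -> N1.N0=(alive,v0) N1.N1=(dead,v1) N1.N2=(alive,v0) N1.N3=(dead,v1) | N3.N0=(alive,v0) N3.N1=(dead,v1) N3.N2=(alive,v0) N3.N3=(dead,v1)
Op 10: N3 marks N2=dead -> (dead,v1)

Answer: N0=alive,0 N1=dead,1 N2=alive,0 N3=dead,1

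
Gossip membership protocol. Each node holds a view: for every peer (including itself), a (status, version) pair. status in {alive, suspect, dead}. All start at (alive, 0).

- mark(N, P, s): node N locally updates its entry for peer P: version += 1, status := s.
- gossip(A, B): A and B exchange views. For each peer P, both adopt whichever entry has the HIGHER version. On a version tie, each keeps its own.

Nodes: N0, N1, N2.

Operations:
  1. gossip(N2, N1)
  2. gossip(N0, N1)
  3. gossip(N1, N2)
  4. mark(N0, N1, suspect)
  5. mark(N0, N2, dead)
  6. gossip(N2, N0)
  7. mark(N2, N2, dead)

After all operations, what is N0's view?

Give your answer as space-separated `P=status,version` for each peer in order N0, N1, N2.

Op 1: gossip N2<->N1 -> N2.N0=(alive,v0) N2.N1=(alive,v0) N2.N2=(alive,v0) | N1.N0=(alive,v0) N1.N1=(alive,v0) N1.N2=(alive,v0)
Op 2: gossip N0<->N1 -> N0.N0=(alive,v0) N0.N1=(alive,v0) N0.N2=(alive,v0) | N1.N0=(alive,v0) N1.N1=(alive,v0) N1.N2=(alive,v0)
Op 3: gossip N1<->N2 -> N1.N0=(alive,v0) N1.N1=(alive,v0) N1.N2=(alive,v0) | N2.N0=(alive,v0) N2.N1=(alive,v0) N2.N2=(alive,v0)
Op 4: N0 marks N1=suspect -> (suspect,v1)
Op 5: N0 marks N2=dead -> (dead,v1)
Op 6: gossip N2<->N0 -> N2.N0=(alive,v0) N2.N1=(suspect,v1) N2.N2=(dead,v1) | N0.N0=(alive,v0) N0.N1=(suspect,v1) N0.N2=(dead,v1)
Op 7: N2 marks N2=dead -> (dead,v2)

Answer: N0=alive,0 N1=suspect,1 N2=dead,1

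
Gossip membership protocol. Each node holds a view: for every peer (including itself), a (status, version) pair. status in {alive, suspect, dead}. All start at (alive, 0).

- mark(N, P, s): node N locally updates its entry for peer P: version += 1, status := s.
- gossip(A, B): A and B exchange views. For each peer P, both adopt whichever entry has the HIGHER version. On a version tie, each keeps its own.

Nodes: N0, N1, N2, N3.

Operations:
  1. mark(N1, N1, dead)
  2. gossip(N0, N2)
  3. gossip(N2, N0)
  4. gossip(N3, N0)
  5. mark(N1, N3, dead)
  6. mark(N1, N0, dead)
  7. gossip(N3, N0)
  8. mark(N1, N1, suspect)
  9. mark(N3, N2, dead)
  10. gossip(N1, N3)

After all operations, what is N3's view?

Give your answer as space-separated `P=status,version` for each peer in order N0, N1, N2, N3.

Answer: N0=dead,1 N1=suspect,2 N2=dead,1 N3=dead,1

Derivation:
Op 1: N1 marks N1=dead -> (dead,v1)
Op 2: gossip N0<->N2 -> N0.N0=(alive,v0) N0.N1=(alive,v0) N0.N2=(alive,v0) N0.N3=(alive,v0) | N2.N0=(alive,v0) N2.N1=(alive,v0) N2.N2=(alive,v0) N2.N3=(alive,v0)
Op 3: gossip N2<->N0 -> N2.N0=(alive,v0) N2.N1=(alive,v0) N2.N2=(alive,v0) N2.N3=(alive,v0) | N0.N0=(alive,v0) N0.N1=(alive,v0) N0.N2=(alive,v0) N0.N3=(alive,v0)
Op 4: gossip N3<->N0 -> N3.N0=(alive,v0) N3.N1=(alive,v0) N3.N2=(alive,v0) N3.N3=(alive,v0) | N0.N0=(alive,v0) N0.N1=(alive,v0) N0.N2=(alive,v0) N0.N3=(alive,v0)
Op 5: N1 marks N3=dead -> (dead,v1)
Op 6: N1 marks N0=dead -> (dead,v1)
Op 7: gossip N3<->N0 -> N3.N0=(alive,v0) N3.N1=(alive,v0) N3.N2=(alive,v0) N3.N3=(alive,v0) | N0.N0=(alive,v0) N0.N1=(alive,v0) N0.N2=(alive,v0) N0.N3=(alive,v0)
Op 8: N1 marks N1=suspect -> (suspect,v2)
Op 9: N3 marks N2=dead -> (dead,v1)
Op 10: gossip N1<->N3 -> N1.N0=(dead,v1) N1.N1=(suspect,v2) N1.N2=(dead,v1) N1.N3=(dead,v1) | N3.N0=(dead,v1) N3.N1=(suspect,v2) N3.N2=(dead,v1) N3.N3=(dead,v1)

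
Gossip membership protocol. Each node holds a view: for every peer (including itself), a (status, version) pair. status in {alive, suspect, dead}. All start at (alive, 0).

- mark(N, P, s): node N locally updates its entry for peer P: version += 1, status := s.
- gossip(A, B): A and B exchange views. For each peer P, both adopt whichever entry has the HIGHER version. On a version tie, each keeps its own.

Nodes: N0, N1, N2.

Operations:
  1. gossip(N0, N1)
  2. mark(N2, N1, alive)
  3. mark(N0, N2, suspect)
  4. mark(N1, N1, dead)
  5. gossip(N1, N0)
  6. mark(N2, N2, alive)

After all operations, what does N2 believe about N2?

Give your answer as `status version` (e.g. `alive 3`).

Op 1: gossip N0<->N1 -> N0.N0=(alive,v0) N0.N1=(alive,v0) N0.N2=(alive,v0) | N1.N0=(alive,v0) N1.N1=(alive,v0) N1.N2=(alive,v0)
Op 2: N2 marks N1=alive -> (alive,v1)
Op 3: N0 marks N2=suspect -> (suspect,v1)
Op 4: N1 marks N1=dead -> (dead,v1)
Op 5: gossip N1<->N0 -> N1.N0=(alive,v0) N1.N1=(dead,v1) N1.N2=(suspect,v1) | N0.N0=(alive,v0) N0.N1=(dead,v1) N0.N2=(suspect,v1)
Op 6: N2 marks N2=alive -> (alive,v1)

Answer: alive 1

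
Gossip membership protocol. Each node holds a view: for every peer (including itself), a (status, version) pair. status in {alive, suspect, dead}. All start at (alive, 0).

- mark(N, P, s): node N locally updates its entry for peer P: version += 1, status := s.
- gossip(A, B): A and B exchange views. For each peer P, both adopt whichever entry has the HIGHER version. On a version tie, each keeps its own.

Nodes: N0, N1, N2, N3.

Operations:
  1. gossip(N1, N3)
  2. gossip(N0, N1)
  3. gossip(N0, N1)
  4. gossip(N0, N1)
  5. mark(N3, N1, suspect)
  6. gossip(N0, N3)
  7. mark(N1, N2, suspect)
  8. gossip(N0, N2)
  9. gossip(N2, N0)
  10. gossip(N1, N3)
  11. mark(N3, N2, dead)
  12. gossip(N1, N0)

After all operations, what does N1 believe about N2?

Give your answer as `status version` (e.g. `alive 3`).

Op 1: gossip N1<->N3 -> N1.N0=(alive,v0) N1.N1=(alive,v0) N1.N2=(alive,v0) N1.N3=(alive,v0) | N3.N0=(alive,v0) N3.N1=(alive,v0) N3.N2=(alive,v0) N3.N3=(alive,v0)
Op 2: gossip N0<->N1 -> N0.N0=(alive,v0) N0.N1=(alive,v0) N0.N2=(alive,v0) N0.N3=(alive,v0) | N1.N0=(alive,v0) N1.N1=(alive,v0) N1.N2=(alive,v0) N1.N3=(alive,v0)
Op 3: gossip N0<->N1 -> N0.N0=(alive,v0) N0.N1=(alive,v0) N0.N2=(alive,v0) N0.N3=(alive,v0) | N1.N0=(alive,v0) N1.N1=(alive,v0) N1.N2=(alive,v0) N1.N3=(alive,v0)
Op 4: gossip N0<->N1 -> N0.N0=(alive,v0) N0.N1=(alive,v0) N0.N2=(alive,v0) N0.N3=(alive,v0) | N1.N0=(alive,v0) N1.N1=(alive,v0) N1.N2=(alive,v0) N1.N3=(alive,v0)
Op 5: N3 marks N1=suspect -> (suspect,v1)
Op 6: gossip N0<->N3 -> N0.N0=(alive,v0) N0.N1=(suspect,v1) N0.N2=(alive,v0) N0.N3=(alive,v0) | N3.N0=(alive,v0) N3.N1=(suspect,v1) N3.N2=(alive,v0) N3.N3=(alive,v0)
Op 7: N1 marks N2=suspect -> (suspect,v1)
Op 8: gossip N0<->N2 -> N0.N0=(alive,v0) N0.N1=(suspect,v1) N0.N2=(alive,v0) N0.N3=(alive,v0) | N2.N0=(alive,v0) N2.N1=(suspect,v1) N2.N2=(alive,v0) N2.N3=(alive,v0)
Op 9: gossip N2<->N0 -> N2.N0=(alive,v0) N2.N1=(suspect,v1) N2.N2=(alive,v0) N2.N3=(alive,v0) | N0.N0=(alive,v0) N0.N1=(suspect,v1) N0.N2=(alive,v0) N0.N3=(alive,v0)
Op 10: gossip N1<->N3 -> N1.N0=(alive,v0) N1.N1=(suspect,v1) N1.N2=(suspect,v1) N1.N3=(alive,v0) | N3.N0=(alive,v0) N3.N1=(suspect,v1) N3.N2=(suspect,v1) N3.N3=(alive,v0)
Op 11: N3 marks N2=dead -> (dead,v2)
Op 12: gossip N1<->N0 -> N1.N0=(alive,v0) N1.N1=(suspect,v1) N1.N2=(suspect,v1) N1.N3=(alive,v0) | N0.N0=(alive,v0) N0.N1=(suspect,v1) N0.N2=(suspect,v1) N0.N3=(alive,v0)

Answer: suspect 1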